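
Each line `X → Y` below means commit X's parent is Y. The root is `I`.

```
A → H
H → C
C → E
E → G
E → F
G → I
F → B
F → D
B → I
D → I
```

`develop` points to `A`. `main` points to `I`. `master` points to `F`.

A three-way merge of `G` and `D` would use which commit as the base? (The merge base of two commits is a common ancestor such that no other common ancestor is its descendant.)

Ancestors of G: {G, I}.
Ancestors of D: {D, I}.
Common ancestors: {I}.
The only common ancestor is I, so it is the merge base.

I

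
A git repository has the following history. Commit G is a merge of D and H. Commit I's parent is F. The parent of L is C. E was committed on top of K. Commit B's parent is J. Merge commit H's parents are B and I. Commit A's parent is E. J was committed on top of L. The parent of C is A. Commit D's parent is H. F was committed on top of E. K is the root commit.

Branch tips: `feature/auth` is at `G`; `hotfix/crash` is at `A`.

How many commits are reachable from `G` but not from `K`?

11

Reachable from G: {A, B, C, D, E, F, G, H, I, J, K, L}.
Reachable from K: {K}.
In G's history but not K's: {A, B, C, D, E, F, G, H, I, J, L} — 11 commits.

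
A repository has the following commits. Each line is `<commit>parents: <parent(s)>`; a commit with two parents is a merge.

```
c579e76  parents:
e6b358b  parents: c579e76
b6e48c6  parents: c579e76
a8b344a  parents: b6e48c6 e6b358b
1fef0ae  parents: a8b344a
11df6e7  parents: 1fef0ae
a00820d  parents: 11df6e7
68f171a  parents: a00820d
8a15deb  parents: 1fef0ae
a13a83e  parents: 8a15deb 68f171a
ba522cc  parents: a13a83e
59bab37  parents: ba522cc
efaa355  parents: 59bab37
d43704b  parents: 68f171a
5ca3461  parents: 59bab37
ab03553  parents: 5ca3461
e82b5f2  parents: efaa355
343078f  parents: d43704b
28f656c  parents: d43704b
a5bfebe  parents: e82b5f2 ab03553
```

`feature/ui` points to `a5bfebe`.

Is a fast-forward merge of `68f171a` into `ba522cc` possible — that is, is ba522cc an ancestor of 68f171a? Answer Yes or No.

No

A fast-forward from ba522cc to 68f171a is possible iff ba522cc is an ancestor of 68f171a.
Ancestors of 68f171a: {11df6e7, 1fef0ae, 68f171a, a00820d, a8b344a, b6e48c6, c579e76, e6b358b}.
ba522cc is not among them, so fast-forward is not possible.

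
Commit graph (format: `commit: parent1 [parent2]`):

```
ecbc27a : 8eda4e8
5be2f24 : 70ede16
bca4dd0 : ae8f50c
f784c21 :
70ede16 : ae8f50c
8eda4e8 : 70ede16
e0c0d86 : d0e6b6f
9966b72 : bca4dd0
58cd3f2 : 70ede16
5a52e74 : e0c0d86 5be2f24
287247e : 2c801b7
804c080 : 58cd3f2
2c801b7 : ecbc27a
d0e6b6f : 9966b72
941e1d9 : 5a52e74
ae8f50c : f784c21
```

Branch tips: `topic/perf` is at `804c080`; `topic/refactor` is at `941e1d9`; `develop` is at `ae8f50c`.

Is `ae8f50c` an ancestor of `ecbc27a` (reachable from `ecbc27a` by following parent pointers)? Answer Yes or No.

Yes

Ancestors of ecbc27a (commits reachable by following parents): {70ede16, 8eda4e8, ae8f50c, ecbc27a, f784c21}.
ae8f50c is in that set, so it is an ancestor of ecbc27a.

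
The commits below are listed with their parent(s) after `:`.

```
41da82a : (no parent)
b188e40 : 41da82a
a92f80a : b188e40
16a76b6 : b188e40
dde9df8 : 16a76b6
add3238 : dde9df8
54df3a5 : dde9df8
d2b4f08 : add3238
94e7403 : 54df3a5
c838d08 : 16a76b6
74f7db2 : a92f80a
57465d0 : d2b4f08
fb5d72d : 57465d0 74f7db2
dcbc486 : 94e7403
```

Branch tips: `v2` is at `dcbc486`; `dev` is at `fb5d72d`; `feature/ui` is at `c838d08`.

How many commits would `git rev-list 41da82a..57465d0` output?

6

Reachable from 57465d0: {16a76b6, 41da82a, 57465d0, add3238, b188e40, d2b4f08, dde9df8}.
Reachable from 41da82a: {41da82a}.
In 57465d0's history but not 41da82a's: {16a76b6, 57465d0, add3238, b188e40, d2b4f08, dde9df8} — 6 commits.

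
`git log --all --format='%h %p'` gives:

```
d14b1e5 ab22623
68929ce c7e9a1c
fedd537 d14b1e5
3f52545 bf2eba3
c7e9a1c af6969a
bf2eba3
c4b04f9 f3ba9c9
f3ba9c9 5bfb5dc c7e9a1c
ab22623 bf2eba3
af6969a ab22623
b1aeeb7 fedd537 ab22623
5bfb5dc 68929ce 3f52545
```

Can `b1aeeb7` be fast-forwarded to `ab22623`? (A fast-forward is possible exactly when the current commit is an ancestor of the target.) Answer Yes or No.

No

A fast-forward from b1aeeb7 to ab22623 is possible iff b1aeeb7 is an ancestor of ab22623.
Ancestors of ab22623: {ab22623, bf2eba3}.
b1aeeb7 is not among them, so fast-forward is not possible.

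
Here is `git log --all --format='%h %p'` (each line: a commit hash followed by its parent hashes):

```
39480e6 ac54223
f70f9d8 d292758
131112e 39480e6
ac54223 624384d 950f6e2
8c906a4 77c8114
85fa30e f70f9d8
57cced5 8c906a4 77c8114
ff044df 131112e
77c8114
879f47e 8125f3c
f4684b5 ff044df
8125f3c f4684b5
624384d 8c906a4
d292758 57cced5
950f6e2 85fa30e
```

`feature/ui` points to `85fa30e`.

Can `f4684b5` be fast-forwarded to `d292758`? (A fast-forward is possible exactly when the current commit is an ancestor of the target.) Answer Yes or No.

No

A fast-forward from f4684b5 to d292758 is possible iff f4684b5 is an ancestor of d292758.
Ancestors of d292758: {57cced5, 77c8114, 8c906a4, d292758}.
f4684b5 is not among them, so fast-forward is not possible.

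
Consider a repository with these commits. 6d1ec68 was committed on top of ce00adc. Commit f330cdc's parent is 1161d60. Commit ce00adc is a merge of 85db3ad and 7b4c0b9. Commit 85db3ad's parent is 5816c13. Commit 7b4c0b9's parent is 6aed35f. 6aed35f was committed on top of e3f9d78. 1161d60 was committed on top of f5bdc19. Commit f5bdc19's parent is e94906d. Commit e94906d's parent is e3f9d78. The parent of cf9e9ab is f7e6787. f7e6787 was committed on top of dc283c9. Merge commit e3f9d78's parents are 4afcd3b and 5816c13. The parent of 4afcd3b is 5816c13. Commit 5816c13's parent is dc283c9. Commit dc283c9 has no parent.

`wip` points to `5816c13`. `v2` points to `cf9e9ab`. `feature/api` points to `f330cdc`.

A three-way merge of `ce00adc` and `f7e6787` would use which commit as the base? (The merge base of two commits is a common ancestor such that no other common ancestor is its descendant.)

Ancestors of ce00adc: {4afcd3b, 5816c13, 6aed35f, 7b4c0b9, 85db3ad, ce00adc, dc283c9, e3f9d78}.
Ancestors of f7e6787: {dc283c9, f7e6787}.
Common ancestors: {dc283c9}.
The only common ancestor is dc283c9, so it is the merge base.

dc283c9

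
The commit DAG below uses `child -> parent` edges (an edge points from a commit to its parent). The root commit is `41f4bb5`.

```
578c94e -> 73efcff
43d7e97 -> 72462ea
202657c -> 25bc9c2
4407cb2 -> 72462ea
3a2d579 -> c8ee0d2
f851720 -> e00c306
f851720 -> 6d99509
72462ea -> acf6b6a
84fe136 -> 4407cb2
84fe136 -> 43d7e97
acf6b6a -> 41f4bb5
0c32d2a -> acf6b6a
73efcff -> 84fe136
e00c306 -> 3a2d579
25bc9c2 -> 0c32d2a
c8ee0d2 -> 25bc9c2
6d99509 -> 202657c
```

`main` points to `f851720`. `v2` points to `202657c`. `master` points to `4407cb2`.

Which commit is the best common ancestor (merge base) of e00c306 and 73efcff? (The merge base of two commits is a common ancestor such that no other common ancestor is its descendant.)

acf6b6a

Ancestors of e00c306: {0c32d2a, 25bc9c2, 3a2d579, 41f4bb5, acf6b6a, c8ee0d2, e00c306}.
Ancestors of 73efcff: {41f4bb5, 43d7e97, 4407cb2, 72462ea, 73efcff, 84fe136, acf6b6a}.
Common ancestors: {41f4bb5, acf6b6a}.
Among these, acf6b6a is not an ancestor of any other common ancestor — it is the merge base.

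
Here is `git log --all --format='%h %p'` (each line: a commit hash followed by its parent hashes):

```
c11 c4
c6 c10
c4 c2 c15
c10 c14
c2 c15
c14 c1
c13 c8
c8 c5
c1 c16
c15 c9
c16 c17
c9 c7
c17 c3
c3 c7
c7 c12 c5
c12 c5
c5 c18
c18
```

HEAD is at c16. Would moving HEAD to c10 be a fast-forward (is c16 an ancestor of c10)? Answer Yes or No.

Yes

A fast-forward from c16 to c10 is possible iff c16 is an ancestor of c10.
Ancestors of c10: {c1, c10, c12, c14, c16, c17, c18, c3, c5, c7}.
c16 is among them, so fast-forward is possible.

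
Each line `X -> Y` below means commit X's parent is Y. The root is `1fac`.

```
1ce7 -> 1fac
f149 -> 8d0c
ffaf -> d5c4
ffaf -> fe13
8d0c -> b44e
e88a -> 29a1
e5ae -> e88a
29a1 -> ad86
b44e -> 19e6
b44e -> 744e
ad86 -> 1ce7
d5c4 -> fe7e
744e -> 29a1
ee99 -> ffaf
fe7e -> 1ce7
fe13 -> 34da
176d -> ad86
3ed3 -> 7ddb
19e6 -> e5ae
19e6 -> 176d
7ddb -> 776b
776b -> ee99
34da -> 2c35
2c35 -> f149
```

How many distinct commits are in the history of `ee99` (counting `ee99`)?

19

Walking parent pointers from ee99: reachable set = {176d, 19e6, 1ce7, 1fac, 29a1, 2c35, 34da, 744e, 8d0c, ad86, b44e, d5c4, e5ae, e88a, ee99, f149, fe13, fe7e, ffaf}.
That is 19 commits.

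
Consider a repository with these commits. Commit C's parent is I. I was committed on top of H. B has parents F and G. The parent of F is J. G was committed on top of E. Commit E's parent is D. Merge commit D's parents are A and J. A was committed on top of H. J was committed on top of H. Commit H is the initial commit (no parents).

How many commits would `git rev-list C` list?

3

Walking parent pointers from C: reachable set = {C, H, I}.
That is 3 commits.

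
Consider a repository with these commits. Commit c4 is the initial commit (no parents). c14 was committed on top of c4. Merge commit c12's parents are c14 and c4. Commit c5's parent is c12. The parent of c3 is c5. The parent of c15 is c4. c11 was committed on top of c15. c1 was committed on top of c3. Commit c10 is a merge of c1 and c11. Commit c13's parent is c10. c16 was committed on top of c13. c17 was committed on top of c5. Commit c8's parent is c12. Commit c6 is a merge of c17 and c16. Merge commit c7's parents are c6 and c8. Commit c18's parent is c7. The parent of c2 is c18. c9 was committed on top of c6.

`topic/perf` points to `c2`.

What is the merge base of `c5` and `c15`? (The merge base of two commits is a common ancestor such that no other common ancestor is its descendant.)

c4

Ancestors of c5: {c12, c14, c4, c5}.
Ancestors of c15: {c15, c4}.
Common ancestors: {c4}.
The only common ancestor is c4, so it is the merge base.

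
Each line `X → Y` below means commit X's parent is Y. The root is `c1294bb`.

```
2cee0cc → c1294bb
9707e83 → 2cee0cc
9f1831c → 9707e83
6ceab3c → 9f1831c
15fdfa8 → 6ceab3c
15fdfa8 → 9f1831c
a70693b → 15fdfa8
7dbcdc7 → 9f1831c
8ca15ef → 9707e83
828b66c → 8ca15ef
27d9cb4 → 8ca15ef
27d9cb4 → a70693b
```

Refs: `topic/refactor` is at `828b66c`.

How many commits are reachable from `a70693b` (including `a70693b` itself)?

7

Walking parent pointers from a70693b: reachable set = {15fdfa8, 2cee0cc, 6ceab3c, 9707e83, 9f1831c, a70693b, c1294bb}.
That is 7 commits.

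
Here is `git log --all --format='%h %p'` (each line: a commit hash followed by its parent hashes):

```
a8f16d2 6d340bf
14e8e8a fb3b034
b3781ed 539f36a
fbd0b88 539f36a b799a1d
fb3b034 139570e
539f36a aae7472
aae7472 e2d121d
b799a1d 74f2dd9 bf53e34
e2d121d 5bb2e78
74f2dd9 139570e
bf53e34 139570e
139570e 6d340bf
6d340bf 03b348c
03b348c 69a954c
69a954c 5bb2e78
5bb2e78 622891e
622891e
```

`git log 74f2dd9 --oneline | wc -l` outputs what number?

7

Walking parent pointers from 74f2dd9: reachable set = {03b348c, 139570e, 5bb2e78, 622891e, 69a954c, 6d340bf, 74f2dd9}.
That is 7 commits.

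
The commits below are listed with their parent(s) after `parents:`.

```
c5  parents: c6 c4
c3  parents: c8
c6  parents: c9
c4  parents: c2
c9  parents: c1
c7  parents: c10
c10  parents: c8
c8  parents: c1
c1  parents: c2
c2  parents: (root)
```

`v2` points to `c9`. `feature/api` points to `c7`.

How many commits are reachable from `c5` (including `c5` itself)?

6

Walking parent pointers from c5: reachable set = {c1, c2, c4, c5, c6, c9}.
That is 6 commits.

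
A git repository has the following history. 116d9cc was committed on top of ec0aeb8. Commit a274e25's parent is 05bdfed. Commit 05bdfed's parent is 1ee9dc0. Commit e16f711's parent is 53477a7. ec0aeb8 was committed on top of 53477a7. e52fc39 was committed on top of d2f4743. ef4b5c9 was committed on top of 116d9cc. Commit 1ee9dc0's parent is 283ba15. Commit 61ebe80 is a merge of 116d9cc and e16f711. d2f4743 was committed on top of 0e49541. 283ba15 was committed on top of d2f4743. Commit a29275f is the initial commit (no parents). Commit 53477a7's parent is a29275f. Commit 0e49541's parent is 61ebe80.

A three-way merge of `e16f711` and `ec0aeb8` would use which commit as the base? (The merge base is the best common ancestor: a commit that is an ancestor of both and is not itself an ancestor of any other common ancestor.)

Ancestors of e16f711: {53477a7, a29275f, e16f711}.
Ancestors of ec0aeb8: {53477a7, a29275f, ec0aeb8}.
Common ancestors: {53477a7, a29275f}.
Among these, 53477a7 is not an ancestor of any other common ancestor — it is the merge base.

53477a7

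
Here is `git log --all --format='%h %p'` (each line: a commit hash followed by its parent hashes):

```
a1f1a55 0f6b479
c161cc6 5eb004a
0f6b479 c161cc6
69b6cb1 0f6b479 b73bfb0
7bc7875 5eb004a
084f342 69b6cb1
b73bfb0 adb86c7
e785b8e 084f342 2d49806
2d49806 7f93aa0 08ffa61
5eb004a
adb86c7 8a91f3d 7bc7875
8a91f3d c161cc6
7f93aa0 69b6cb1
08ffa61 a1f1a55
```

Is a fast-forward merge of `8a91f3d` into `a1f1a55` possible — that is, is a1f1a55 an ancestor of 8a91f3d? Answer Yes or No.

No

A fast-forward from a1f1a55 to 8a91f3d is possible iff a1f1a55 is an ancestor of 8a91f3d.
Ancestors of 8a91f3d: {5eb004a, 8a91f3d, c161cc6}.
a1f1a55 is not among them, so fast-forward is not possible.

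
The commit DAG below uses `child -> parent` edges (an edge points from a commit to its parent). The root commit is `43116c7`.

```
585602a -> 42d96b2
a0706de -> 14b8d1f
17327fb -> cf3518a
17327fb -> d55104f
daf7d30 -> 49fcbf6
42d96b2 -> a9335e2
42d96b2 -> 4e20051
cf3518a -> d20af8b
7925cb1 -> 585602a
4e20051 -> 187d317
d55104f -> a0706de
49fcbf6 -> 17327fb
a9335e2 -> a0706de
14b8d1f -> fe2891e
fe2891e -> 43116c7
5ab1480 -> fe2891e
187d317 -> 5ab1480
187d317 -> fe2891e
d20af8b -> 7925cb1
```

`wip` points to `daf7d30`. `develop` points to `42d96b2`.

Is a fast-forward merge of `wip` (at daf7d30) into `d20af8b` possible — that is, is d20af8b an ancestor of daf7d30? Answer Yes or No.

A fast-forward from d20af8b to daf7d30 is possible iff d20af8b is an ancestor of daf7d30.
Ancestors of daf7d30: {14b8d1f, 17327fb, 187d317, 42d96b2, 43116c7, 49fcbf6, 4e20051, 585602a, 5ab1480, 7925cb1, a0706de, a9335e2, cf3518a, d20af8b, d55104f, daf7d30, fe2891e}.
d20af8b is among them, so fast-forward is possible.

Yes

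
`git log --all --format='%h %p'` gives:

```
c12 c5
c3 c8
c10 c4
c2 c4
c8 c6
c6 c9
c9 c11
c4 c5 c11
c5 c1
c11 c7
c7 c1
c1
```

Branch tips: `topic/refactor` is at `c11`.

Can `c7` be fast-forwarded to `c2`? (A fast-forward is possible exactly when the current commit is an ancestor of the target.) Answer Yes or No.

A fast-forward from c7 to c2 is possible iff c7 is an ancestor of c2.
Ancestors of c2: {c1, c11, c2, c4, c5, c7}.
c7 is among them, so fast-forward is possible.

Yes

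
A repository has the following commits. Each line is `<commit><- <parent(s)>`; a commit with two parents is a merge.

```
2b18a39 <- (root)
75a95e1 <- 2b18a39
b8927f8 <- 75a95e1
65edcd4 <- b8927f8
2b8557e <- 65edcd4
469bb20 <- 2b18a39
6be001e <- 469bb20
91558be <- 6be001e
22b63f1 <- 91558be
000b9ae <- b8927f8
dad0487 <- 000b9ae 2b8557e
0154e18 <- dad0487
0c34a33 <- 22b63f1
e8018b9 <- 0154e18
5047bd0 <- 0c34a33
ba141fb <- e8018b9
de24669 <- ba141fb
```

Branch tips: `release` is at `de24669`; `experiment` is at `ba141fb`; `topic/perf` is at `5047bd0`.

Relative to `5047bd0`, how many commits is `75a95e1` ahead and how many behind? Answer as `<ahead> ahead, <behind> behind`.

1 ahead, 6 behind

Reachable from 75a95e1: {2b18a39, 75a95e1}.
Reachable from 5047bd0: {0c34a33, 22b63f1, 2b18a39, 469bb20, 5047bd0, 6be001e, 91558be}.
Only in 75a95e1's history (ahead): {75a95e1} — 1.
Only in 5047bd0's history (behind): {0c34a33, 22b63f1, 469bb20, 5047bd0, 6be001e, 91558be} — 6.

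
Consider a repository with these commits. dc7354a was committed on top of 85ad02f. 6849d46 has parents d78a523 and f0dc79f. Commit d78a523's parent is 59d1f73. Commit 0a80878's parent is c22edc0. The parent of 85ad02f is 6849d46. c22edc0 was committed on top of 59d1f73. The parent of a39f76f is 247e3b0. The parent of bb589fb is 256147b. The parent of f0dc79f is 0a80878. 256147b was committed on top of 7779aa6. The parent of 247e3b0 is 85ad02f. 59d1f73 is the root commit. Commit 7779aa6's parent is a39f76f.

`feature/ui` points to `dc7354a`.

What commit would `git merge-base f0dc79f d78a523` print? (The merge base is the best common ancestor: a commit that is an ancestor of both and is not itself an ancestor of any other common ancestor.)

Ancestors of f0dc79f: {0a80878, 59d1f73, c22edc0, f0dc79f}.
Ancestors of d78a523: {59d1f73, d78a523}.
Common ancestors: {59d1f73}.
The only common ancestor is 59d1f73, so it is the merge base.

59d1f73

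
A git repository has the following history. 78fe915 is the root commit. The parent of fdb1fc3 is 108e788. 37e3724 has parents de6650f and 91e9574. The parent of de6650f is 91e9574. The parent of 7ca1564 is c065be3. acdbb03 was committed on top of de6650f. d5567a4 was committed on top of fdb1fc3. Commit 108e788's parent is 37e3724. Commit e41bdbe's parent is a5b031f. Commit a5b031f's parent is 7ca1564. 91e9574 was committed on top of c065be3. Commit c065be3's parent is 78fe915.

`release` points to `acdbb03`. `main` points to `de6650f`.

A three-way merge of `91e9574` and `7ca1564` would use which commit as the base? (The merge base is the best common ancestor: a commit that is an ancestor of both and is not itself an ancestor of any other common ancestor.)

c065be3

Ancestors of 91e9574: {78fe915, 91e9574, c065be3}.
Ancestors of 7ca1564: {78fe915, 7ca1564, c065be3}.
Common ancestors: {78fe915, c065be3}.
Among these, c065be3 is not an ancestor of any other common ancestor — it is the merge base.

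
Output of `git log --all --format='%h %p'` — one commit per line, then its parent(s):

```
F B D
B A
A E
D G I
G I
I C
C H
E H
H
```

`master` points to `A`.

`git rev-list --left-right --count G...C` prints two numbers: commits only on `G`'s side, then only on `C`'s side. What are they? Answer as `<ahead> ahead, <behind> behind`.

Reachable from G: {C, G, H, I}.
Reachable from C: {C, H}.
Only in G's history (ahead): {G, I} — 2.
Only in C's history (behind): {} — 0.

2 ahead, 0 behind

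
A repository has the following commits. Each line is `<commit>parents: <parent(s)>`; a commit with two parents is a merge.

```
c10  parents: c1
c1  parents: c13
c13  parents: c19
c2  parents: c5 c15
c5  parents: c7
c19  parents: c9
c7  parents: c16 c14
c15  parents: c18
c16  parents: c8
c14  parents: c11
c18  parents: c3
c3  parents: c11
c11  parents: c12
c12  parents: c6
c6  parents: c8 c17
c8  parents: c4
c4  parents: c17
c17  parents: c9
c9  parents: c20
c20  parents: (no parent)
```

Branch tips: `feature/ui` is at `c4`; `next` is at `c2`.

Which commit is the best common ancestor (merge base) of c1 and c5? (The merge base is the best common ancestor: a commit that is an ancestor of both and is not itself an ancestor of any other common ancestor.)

Ancestors of c1: {c1, c13, c19, c20, c9}.
Ancestors of c5: {c11, c12, c14, c16, c17, c20, c4, c5, c6, c7, c8, c9}.
Common ancestors: {c20, c9}.
Among these, c9 is not an ancestor of any other common ancestor — it is the merge base.

c9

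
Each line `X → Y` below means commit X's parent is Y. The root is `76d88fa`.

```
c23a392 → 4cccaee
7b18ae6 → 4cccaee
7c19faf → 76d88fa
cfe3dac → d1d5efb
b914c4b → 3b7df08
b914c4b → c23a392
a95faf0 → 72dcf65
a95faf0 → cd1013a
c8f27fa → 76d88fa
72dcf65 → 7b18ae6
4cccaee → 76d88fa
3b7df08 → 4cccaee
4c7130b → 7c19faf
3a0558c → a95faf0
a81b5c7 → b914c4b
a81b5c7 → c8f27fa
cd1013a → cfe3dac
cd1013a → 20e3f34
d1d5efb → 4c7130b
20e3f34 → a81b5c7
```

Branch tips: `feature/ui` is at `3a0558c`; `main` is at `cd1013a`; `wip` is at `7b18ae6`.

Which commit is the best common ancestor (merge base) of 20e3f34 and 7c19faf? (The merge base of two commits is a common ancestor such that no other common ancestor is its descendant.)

76d88fa

Ancestors of 20e3f34: {20e3f34, 3b7df08, 4cccaee, 76d88fa, a81b5c7, b914c4b, c23a392, c8f27fa}.
Ancestors of 7c19faf: {76d88fa, 7c19faf}.
Common ancestors: {76d88fa}.
The only common ancestor is 76d88fa, so it is the merge base.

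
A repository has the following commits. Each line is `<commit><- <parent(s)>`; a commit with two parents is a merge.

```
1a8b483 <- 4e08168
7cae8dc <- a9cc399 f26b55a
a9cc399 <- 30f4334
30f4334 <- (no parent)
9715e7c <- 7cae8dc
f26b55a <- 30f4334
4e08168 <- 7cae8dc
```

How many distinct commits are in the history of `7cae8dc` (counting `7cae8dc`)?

Walking parent pointers from 7cae8dc: reachable set = {30f4334, 7cae8dc, a9cc399, f26b55a}.
That is 4 commits.

4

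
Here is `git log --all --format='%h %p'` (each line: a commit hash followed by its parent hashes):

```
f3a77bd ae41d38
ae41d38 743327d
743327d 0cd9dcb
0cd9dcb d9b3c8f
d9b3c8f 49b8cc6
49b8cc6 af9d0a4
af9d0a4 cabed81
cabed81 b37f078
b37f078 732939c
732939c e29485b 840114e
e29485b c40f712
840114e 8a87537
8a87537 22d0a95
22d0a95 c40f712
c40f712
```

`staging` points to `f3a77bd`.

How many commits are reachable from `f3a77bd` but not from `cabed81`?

7

Reachable from f3a77bd: {0cd9dcb, 22d0a95, 49b8cc6, 732939c, 743327d, 840114e, 8a87537, ae41d38, af9d0a4, b37f078, c40f712, cabed81, d9b3c8f, e29485b, f3a77bd}.
Reachable from cabed81: {22d0a95, 732939c, 840114e, 8a87537, b37f078, c40f712, cabed81, e29485b}.
In f3a77bd's history but not cabed81's: {0cd9dcb, 49b8cc6, 743327d, ae41d38, af9d0a4, d9b3c8f, f3a77bd} — 7 commits.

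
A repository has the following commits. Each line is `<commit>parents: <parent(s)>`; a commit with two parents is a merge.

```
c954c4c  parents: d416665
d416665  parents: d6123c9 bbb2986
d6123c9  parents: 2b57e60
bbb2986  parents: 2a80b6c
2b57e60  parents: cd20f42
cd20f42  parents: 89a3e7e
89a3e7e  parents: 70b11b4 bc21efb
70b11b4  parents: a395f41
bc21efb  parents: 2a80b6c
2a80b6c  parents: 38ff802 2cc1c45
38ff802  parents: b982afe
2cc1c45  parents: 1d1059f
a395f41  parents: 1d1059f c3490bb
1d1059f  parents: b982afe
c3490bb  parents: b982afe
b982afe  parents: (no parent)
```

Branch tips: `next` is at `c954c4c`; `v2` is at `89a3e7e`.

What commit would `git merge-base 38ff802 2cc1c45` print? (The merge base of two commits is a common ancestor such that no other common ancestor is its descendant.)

Ancestors of 38ff802: {38ff802, b982afe}.
Ancestors of 2cc1c45: {1d1059f, 2cc1c45, b982afe}.
Common ancestors: {b982afe}.
The only common ancestor is b982afe, so it is the merge base.

b982afe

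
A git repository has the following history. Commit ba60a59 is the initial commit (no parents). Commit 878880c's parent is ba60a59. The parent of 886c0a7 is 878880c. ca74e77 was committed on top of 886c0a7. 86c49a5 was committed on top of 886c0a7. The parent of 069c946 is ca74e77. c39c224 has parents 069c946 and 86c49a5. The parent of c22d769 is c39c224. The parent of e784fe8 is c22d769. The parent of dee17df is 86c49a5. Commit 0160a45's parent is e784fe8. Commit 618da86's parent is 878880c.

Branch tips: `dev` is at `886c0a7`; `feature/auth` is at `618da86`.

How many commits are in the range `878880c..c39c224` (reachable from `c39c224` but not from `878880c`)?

5

Reachable from c39c224: {069c946, 86c49a5, 878880c, 886c0a7, ba60a59, c39c224, ca74e77}.
Reachable from 878880c: {878880c, ba60a59}.
In c39c224's history but not 878880c's: {069c946, 86c49a5, 886c0a7, c39c224, ca74e77} — 5 commits.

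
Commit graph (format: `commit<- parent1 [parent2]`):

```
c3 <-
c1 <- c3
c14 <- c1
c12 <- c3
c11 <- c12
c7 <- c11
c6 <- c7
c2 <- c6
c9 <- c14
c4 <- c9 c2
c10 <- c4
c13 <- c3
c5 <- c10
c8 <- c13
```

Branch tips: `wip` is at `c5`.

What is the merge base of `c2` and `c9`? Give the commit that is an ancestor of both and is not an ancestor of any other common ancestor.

c3

Ancestors of c2: {c11, c12, c2, c3, c6, c7}.
Ancestors of c9: {c1, c14, c3, c9}.
Common ancestors: {c3}.
The only common ancestor is c3, so it is the merge base.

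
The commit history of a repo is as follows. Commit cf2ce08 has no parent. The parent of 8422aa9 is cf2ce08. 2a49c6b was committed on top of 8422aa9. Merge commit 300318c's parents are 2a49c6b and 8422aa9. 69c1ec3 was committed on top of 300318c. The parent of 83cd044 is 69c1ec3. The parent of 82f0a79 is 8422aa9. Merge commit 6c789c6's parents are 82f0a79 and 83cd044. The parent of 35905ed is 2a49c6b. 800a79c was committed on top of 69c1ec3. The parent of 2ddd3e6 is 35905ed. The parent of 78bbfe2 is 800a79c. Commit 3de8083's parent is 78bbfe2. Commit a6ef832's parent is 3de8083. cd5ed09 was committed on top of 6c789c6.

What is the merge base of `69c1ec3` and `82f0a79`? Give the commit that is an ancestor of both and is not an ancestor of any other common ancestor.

8422aa9

Ancestors of 69c1ec3: {2a49c6b, 300318c, 69c1ec3, 8422aa9, cf2ce08}.
Ancestors of 82f0a79: {82f0a79, 8422aa9, cf2ce08}.
Common ancestors: {8422aa9, cf2ce08}.
Among these, 8422aa9 is not an ancestor of any other common ancestor — it is the merge base.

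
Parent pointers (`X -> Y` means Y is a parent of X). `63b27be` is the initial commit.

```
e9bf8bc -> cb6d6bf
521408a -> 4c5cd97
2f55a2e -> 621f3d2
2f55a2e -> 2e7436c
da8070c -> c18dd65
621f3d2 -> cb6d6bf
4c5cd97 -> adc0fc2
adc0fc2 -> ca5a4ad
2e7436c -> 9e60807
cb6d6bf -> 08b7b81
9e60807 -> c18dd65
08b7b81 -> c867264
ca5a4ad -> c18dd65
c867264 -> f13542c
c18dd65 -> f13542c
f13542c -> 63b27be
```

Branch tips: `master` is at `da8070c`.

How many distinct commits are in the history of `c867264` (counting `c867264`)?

3

Walking parent pointers from c867264: reachable set = {63b27be, c867264, f13542c}.
That is 3 commits.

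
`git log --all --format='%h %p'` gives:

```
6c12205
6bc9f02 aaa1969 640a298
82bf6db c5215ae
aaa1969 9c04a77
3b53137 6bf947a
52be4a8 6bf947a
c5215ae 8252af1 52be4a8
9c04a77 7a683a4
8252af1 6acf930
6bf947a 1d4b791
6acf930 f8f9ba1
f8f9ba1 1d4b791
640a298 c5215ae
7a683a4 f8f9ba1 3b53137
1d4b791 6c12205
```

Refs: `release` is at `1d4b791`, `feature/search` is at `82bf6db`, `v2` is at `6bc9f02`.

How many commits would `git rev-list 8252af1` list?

5

Walking parent pointers from 8252af1: reachable set = {1d4b791, 6acf930, 6c12205, 8252af1, f8f9ba1}.
That is 5 commits.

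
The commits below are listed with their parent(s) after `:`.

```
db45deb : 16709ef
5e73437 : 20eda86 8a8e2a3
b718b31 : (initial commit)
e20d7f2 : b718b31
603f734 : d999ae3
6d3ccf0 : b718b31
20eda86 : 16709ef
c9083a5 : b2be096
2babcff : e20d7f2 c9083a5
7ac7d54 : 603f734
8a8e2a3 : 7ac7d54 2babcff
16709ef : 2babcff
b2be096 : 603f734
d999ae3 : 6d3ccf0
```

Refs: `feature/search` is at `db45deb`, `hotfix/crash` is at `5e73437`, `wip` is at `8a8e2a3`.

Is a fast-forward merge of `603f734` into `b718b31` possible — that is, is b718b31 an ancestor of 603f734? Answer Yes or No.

A fast-forward from b718b31 to 603f734 is possible iff b718b31 is an ancestor of 603f734.
Ancestors of 603f734: {603f734, 6d3ccf0, b718b31, d999ae3}.
b718b31 is among them, so fast-forward is possible.

Yes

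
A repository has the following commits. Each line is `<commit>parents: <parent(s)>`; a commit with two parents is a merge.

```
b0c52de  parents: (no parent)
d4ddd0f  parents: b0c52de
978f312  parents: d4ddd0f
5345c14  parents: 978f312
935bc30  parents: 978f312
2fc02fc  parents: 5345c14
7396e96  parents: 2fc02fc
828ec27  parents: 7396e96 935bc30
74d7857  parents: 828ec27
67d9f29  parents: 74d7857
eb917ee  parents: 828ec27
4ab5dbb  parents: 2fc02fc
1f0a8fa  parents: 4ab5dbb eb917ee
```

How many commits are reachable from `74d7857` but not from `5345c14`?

Reachable from 74d7857: {2fc02fc, 5345c14, 7396e96, 74d7857, 828ec27, 935bc30, 978f312, b0c52de, d4ddd0f}.
Reachable from 5345c14: {5345c14, 978f312, b0c52de, d4ddd0f}.
In 74d7857's history but not 5345c14's: {2fc02fc, 7396e96, 74d7857, 828ec27, 935bc30} — 5 commits.

5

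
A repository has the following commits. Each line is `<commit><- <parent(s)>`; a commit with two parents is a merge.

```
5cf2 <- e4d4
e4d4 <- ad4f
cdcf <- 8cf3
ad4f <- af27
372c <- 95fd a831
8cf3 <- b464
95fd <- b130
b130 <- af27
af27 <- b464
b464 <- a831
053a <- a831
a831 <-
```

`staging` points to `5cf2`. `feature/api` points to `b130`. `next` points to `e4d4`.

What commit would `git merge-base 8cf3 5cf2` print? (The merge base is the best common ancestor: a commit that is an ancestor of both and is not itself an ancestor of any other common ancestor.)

Ancestors of 8cf3: {8cf3, a831, b464}.
Ancestors of 5cf2: {5cf2, a831, ad4f, af27, b464, e4d4}.
Common ancestors: {a831, b464}.
Among these, b464 is not an ancestor of any other common ancestor — it is the merge base.

b464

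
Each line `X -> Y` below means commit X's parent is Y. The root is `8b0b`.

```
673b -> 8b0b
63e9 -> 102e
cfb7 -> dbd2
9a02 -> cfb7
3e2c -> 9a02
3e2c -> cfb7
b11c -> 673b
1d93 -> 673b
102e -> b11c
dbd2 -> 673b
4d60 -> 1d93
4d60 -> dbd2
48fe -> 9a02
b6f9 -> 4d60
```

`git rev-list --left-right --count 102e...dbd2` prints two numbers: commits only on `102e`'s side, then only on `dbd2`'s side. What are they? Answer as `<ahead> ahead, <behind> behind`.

2 ahead, 1 behind

Reachable from 102e: {102e, 673b, 8b0b, b11c}.
Reachable from dbd2: {673b, 8b0b, dbd2}.
Only in 102e's history (ahead): {102e, b11c} — 2.
Only in dbd2's history (behind): {dbd2} — 1.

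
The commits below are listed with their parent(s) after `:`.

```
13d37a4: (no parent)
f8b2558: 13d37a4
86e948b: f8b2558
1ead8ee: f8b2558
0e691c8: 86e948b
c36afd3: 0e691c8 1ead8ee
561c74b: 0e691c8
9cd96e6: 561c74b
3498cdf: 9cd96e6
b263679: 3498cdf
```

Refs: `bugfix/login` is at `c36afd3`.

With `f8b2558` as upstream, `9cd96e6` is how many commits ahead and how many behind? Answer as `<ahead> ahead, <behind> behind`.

Reachable from 9cd96e6: {0e691c8, 13d37a4, 561c74b, 86e948b, 9cd96e6, f8b2558}.
Reachable from f8b2558: {13d37a4, f8b2558}.
Only in 9cd96e6's history (ahead): {0e691c8, 561c74b, 86e948b, 9cd96e6} — 4.
Only in f8b2558's history (behind): {} — 0.

4 ahead, 0 behind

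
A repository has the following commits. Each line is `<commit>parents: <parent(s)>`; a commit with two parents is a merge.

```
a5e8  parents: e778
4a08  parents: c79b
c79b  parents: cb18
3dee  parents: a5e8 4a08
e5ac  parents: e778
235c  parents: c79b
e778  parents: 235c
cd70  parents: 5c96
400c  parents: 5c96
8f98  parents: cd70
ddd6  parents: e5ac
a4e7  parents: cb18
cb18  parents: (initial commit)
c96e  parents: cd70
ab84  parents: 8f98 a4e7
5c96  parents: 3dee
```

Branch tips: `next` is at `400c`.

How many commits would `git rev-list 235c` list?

3

Walking parent pointers from 235c: reachable set = {235c, c79b, cb18}.
That is 3 commits.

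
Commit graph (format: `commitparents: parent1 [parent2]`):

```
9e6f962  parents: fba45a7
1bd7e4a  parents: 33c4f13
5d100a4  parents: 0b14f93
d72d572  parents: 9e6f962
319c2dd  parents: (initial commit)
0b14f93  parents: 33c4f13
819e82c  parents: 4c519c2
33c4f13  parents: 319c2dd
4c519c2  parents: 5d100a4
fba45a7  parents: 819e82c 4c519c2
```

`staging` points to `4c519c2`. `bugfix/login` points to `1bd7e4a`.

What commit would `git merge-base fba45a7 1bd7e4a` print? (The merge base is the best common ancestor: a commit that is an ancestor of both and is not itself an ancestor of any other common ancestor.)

Ancestors of fba45a7: {0b14f93, 319c2dd, 33c4f13, 4c519c2, 5d100a4, 819e82c, fba45a7}.
Ancestors of 1bd7e4a: {1bd7e4a, 319c2dd, 33c4f13}.
Common ancestors: {319c2dd, 33c4f13}.
Among these, 33c4f13 is not an ancestor of any other common ancestor — it is the merge base.

33c4f13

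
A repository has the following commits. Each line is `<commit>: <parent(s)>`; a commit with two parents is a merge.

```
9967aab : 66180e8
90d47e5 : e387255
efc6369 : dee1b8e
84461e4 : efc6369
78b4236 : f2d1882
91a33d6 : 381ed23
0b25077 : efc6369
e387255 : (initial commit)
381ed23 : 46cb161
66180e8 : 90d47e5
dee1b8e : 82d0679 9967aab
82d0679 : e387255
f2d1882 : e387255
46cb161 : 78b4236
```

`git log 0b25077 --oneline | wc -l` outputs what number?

8

Walking parent pointers from 0b25077: reachable set = {0b25077, 66180e8, 82d0679, 90d47e5, 9967aab, dee1b8e, e387255, efc6369}.
That is 8 commits.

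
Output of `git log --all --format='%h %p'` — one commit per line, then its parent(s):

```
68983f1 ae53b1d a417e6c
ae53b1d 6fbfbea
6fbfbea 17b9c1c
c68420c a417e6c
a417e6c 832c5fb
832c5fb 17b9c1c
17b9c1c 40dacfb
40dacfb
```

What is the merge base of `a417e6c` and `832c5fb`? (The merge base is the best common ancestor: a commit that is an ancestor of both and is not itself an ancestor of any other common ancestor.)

832c5fb

Ancestors of a417e6c: {17b9c1c, 40dacfb, 832c5fb, a417e6c}.
Ancestors of 832c5fb: {17b9c1c, 40dacfb, 832c5fb}.
Common ancestors: {17b9c1c, 40dacfb, 832c5fb}.
Among these, 832c5fb is not an ancestor of any other common ancestor — it is the merge base.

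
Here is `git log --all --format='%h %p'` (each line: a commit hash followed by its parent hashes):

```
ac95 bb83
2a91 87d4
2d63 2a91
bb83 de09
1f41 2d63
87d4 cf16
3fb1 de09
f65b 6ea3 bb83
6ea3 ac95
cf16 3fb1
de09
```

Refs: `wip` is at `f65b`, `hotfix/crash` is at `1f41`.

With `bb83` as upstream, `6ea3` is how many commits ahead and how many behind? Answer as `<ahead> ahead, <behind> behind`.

Reachable from 6ea3: {6ea3, ac95, bb83, de09}.
Reachable from bb83: {bb83, de09}.
Only in 6ea3's history (ahead): {6ea3, ac95} — 2.
Only in bb83's history (behind): {} — 0.

2 ahead, 0 behind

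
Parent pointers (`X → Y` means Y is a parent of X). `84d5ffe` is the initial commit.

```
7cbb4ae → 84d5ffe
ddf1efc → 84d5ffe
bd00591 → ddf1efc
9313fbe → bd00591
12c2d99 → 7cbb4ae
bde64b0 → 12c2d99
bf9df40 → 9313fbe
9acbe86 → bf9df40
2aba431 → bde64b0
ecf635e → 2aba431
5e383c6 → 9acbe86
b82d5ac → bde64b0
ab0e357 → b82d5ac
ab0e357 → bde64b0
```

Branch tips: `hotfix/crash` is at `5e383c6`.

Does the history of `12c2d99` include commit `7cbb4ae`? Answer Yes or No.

Yes

Ancestors of 12c2d99 (commits reachable by following parents): {12c2d99, 7cbb4ae, 84d5ffe}.
7cbb4ae is in that set, so it is an ancestor of 12c2d99.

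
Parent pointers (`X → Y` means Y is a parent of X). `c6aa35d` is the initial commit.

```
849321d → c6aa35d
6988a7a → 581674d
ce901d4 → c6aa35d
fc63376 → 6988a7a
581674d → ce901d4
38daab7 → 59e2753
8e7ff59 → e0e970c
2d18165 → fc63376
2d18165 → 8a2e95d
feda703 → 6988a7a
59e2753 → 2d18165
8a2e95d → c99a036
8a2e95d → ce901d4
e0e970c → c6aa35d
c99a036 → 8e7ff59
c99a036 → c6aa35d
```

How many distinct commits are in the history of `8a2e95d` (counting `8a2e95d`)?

Walking parent pointers from 8a2e95d: reachable set = {8a2e95d, 8e7ff59, c6aa35d, c99a036, ce901d4, e0e970c}.
That is 6 commits.

6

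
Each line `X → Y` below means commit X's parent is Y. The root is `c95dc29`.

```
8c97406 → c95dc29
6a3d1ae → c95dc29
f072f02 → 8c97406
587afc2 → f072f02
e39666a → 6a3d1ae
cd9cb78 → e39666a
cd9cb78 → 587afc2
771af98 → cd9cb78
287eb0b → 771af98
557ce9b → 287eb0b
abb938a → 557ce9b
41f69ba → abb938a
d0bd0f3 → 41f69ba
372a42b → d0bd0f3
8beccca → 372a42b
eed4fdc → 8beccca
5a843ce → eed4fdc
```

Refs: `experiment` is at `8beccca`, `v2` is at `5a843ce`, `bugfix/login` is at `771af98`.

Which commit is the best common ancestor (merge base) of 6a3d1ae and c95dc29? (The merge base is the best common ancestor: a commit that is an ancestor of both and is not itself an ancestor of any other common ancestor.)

c95dc29

Ancestors of 6a3d1ae: {6a3d1ae, c95dc29}.
Ancestors of c95dc29: {c95dc29}.
Common ancestors: {c95dc29}.
The only common ancestor is c95dc29, so it is the merge base.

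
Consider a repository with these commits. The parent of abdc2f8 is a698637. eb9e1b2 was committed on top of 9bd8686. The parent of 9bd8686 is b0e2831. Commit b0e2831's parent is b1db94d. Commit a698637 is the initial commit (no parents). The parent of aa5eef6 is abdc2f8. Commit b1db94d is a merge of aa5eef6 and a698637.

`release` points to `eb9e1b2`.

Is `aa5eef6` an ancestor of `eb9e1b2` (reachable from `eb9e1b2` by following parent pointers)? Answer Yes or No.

Ancestors of eb9e1b2 (commits reachable by following parents): {9bd8686, a698637, aa5eef6, abdc2f8, b0e2831, b1db94d, eb9e1b2}.
aa5eef6 is in that set, so it is an ancestor of eb9e1b2.

Yes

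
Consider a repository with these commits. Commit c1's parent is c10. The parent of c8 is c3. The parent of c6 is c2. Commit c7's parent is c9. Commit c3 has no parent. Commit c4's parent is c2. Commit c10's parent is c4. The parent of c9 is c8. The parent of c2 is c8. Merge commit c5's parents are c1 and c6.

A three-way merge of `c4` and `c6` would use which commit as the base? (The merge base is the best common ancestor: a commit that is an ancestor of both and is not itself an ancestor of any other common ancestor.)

Ancestors of c4: {c2, c3, c4, c8}.
Ancestors of c6: {c2, c3, c6, c8}.
Common ancestors: {c2, c3, c8}.
Among these, c2 is not an ancestor of any other common ancestor — it is the merge base.

c2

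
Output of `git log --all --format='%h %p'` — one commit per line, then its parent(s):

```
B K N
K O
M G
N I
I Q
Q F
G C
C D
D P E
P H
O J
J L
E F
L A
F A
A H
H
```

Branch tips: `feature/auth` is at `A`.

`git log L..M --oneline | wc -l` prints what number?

7

Reachable from M: {A, C, D, E, F, G, H, M, P}.
Reachable from L: {A, H, L}.
In M's history but not L's: {C, D, E, F, G, M, P} — 7 commits.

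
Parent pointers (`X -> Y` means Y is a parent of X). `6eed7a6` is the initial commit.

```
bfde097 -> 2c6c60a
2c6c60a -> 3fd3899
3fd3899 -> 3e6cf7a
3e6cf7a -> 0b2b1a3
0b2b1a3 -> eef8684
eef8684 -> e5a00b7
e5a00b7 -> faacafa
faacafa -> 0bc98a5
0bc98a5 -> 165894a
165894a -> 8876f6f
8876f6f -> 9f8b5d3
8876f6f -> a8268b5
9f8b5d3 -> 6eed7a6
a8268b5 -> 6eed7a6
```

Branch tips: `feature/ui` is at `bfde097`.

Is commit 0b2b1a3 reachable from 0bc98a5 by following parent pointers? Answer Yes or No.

No

Ancestors of 0bc98a5: {0bc98a5, 165894a, 6eed7a6, 8876f6f, 9f8b5d3, a8268b5}.
0b2b1a3 is not in that set, so it is not an ancestor of 0bc98a5.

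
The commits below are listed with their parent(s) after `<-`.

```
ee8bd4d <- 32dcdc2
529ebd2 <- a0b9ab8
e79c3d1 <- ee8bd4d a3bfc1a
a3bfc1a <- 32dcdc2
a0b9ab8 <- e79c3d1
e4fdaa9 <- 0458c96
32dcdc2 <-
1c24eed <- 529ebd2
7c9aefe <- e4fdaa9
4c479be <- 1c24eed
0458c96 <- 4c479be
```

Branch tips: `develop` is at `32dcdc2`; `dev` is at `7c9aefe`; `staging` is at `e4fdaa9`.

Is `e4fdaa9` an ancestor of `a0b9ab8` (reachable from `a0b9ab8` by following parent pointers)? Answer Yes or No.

Ancestors of a0b9ab8: {32dcdc2, a0b9ab8, a3bfc1a, e79c3d1, ee8bd4d}.
e4fdaa9 is not in that set, so it is not an ancestor of a0b9ab8.

No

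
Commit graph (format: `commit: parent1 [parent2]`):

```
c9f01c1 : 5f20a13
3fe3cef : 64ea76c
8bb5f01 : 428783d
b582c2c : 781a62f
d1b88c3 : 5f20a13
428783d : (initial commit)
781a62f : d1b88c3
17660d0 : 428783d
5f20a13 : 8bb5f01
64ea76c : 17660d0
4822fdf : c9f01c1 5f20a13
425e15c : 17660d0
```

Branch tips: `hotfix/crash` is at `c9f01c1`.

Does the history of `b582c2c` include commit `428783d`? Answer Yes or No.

Yes

Ancestors of b582c2c (commits reachable by following parents): {428783d, 5f20a13, 781a62f, 8bb5f01, b582c2c, d1b88c3}.
428783d is in that set, so it is an ancestor of b582c2c.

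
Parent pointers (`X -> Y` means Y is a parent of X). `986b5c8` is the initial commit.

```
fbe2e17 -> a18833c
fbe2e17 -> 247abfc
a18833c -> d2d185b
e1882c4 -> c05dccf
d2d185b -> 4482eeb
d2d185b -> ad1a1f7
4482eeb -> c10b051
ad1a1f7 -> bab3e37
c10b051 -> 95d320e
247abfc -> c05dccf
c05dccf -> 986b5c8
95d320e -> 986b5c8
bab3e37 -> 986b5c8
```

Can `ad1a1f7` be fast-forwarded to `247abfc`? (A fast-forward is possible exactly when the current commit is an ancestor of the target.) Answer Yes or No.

No

A fast-forward from ad1a1f7 to 247abfc is possible iff ad1a1f7 is an ancestor of 247abfc.
Ancestors of 247abfc: {247abfc, 986b5c8, c05dccf}.
ad1a1f7 is not among them, so fast-forward is not possible.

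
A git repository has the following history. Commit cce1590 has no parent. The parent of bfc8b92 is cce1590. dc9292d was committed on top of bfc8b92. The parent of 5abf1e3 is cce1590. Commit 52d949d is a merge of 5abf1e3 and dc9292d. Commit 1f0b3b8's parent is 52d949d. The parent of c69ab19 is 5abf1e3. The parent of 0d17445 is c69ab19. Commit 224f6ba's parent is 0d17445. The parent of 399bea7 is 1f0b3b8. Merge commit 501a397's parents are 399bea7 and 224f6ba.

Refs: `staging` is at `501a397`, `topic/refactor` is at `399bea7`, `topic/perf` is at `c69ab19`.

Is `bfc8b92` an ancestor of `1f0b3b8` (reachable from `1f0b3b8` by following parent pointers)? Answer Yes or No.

Yes

Ancestors of 1f0b3b8 (commits reachable by following parents): {1f0b3b8, 52d949d, 5abf1e3, bfc8b92, cce1590, dc9292d}.
bfc8b92 is in that set, so it is an ancestor of 1f0b3b8.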